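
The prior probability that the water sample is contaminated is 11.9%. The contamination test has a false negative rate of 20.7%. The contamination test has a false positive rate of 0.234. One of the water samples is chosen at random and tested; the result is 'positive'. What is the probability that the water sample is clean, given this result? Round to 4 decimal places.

Let H be the event that the water sample is contaminated. P(H) = 0.119, so P(¬H) = 0.881. With E the 'positive' result, P(E|H) = 0.793 and P(E|¬H) = 0.234.
P(E) = 0.793·0.119 + 0.234·0.881 = 0.094367 + 0.20615 = 0.30052.
By Bayes' theorem, P(H|E) = 0.094367 / 0.30052 = 0.3140. Hence P(¬H|E) = 1 − 0.3140 = 0.6860.

P(¬H | E) ≈ 0.6860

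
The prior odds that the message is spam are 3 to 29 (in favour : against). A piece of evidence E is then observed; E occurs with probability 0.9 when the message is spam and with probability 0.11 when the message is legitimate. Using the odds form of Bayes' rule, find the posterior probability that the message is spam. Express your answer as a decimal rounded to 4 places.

Prior odds = 3/29 = 0.10345. In log-odds, ln(0.10345) = -2.2687.
Add log likelihood ratio: ln(8.1818) = 2.1019.
Posterior log-odds = -0.16677, so posterior odds = exp(-0.16677) = 0.84639. Converting, P(H|E) = 0.84639/1.8464 = 0.4584.

Posterior probability ≈ 0.4584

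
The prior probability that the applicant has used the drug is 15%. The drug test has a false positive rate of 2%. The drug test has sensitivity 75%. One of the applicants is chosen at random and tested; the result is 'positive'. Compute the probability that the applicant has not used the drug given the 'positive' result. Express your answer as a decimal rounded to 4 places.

Let H be the event that the applicant has used the drug. P(H) = 0.15, so P(¬H) = 0.85. With E the 'positive' result, P(E|H) = 0.75 and P(E|¬H) = 0.02.
P(E) = 0.75·0.15 + 0.02·0.85 = 0.11250 + 0.017000 = 0.12950.
By Bayes' theorem, P(H|E) = 0.11250 / 0.12950 = 0.8687. Hence P(¬H|E) = 1 − 0.8687 = 0.1313.

P(¬H | E) ≈ 0.1313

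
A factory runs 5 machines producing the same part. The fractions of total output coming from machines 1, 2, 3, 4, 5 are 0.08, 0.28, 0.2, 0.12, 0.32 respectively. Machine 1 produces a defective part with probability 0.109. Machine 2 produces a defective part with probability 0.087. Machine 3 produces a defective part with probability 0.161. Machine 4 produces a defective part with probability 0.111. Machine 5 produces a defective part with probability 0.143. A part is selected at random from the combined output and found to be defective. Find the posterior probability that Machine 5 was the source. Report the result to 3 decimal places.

Posterior probability ≈ 0.368

P(defective|M1) = 0.109; P(defective|M2) = 0.087; P(defective|M3) = 0.161; P(defective|M4) = 0.111; P(defective|M5) = 0.143.
Prior × likelihood for each source: 0.08·0.109=0.008720, 0.28·0.087=0.02436, 0.2·0.161=0.03220, 0.12·0.111=0.01332, 0.32·0.143=0.04576. Summing gives P(defective) = 0.12436.
P(Machine 5 | defective) = 0.04576 / 0.12436 = 0.368.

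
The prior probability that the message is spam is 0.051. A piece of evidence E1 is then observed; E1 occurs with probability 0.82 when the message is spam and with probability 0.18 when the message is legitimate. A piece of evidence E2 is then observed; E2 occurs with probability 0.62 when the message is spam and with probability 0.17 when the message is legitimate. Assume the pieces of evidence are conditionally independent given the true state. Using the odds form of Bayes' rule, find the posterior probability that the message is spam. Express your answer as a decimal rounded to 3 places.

Posterior probability ≈ 0.472

Prior odds = 0.051/(1−0.051) = 0.053741.
Likelihood ratio for E1 = 0.82/0.18 = 4.5556.
Likelihood ratio for E2 = 0.62/0.17 = 3.6471.
Posterior odds = prior odds × LR₁ × LR₂ = 0.89287.
Posterior probability = odds/(1+odds) = 0.89287/1.8929 = 0.472.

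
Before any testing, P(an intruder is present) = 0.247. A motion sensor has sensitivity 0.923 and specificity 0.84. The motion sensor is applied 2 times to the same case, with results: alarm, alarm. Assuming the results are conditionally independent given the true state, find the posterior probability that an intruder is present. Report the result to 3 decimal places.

Posterior P(H) ≈ 0.916

With H the event that an intruder is present, the joint likelihood of the observed sequence is P(data|H) = 0.923·0.923 = 0.85193 and P(data|¬H) = 0.16·0.16 = 0.025600.
Bayes: P(H|data) = 0.247·0.85193 / (0.247·0.85193 + 0.753·0.025600) = 0.21043/0.22970 = 0.9161.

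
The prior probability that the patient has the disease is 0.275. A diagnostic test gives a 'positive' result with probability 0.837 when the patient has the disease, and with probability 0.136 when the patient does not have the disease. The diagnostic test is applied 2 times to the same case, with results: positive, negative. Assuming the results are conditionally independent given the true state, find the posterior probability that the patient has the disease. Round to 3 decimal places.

Posterior P(H) ≈ 0.306

With H the event that the patient has the disease, the joint likelihood of the observed sequence is P(data|H) = 0.837·0.163 = 0.13643 and P(data|¬H) = 0.136·0.864 = 0.11750.
Bayes: P(H|data) = 0.275·0.13643 / (0.275·0.13643 + 0.725·0.11750) = 0.037519/0.12271 = 0.3058.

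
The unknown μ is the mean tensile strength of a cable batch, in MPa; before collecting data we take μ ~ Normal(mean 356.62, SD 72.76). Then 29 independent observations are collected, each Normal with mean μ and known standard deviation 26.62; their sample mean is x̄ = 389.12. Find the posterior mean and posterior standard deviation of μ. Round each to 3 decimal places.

Prior precision 1/τ₀² = 1/72.76² = 0.00018889; data precision n/σ² = 29/26.62² = 0.0409244.
Posterior precision = 0.00018889 + 0.0409244 = 0.0411133, giving posterior SD = 1/√0.0411133 = 4.932.
Posterior mean = (0.00018889·356.62 + 0.0409244·389.12) / 0.0411133 = 388.971.

Posterior mean ≈ 388.971; posterior SD ≈ 4.932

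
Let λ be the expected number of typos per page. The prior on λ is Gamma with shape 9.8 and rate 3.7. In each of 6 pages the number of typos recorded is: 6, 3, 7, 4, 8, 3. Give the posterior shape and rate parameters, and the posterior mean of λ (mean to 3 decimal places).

Posterior: Gamma(shape=40.8, rate=9.7); mean ≈ 4.206

Total count ∑xᵢ = 31 over n = 6 pages.
Gamma is conjugate to the Poisson likelihood: posterior is Gamma(shape = 9.8+31 = 40.8, rate = 3.7+6 = 9.7).
Posterior mean = shape/rate = 40.8/9.7 = 4.206.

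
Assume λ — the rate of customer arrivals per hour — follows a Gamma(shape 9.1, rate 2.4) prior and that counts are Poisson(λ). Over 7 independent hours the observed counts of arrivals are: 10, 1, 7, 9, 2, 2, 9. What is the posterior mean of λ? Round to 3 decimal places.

The Poisson likelihood adds the total count to the shape and the number of exposure periods to the rate. Here ∑xᵢ = 40 and n = 7, so shape 9.1→49.1 and rate 2.4→9.4.
E[λ | data] = 49.1/9.4 = 5.223.

Posterior mean ≈ 5.223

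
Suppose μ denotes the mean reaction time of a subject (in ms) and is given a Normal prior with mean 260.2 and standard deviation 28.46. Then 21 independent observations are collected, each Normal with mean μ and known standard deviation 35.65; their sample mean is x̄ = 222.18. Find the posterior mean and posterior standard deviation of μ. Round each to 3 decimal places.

Posterior mean ≈ 224.823; posterior SD ≈ 7.504

With known σ, the Normal prior is conjugate. Weight on the data is w = (n/σ²)/(n/σ² + 1/τ₀²) = 0.0165234/(0.0165234+0.00123461) = 0.93048.
Posterior mean = w·x̄ + (1−w)·μ₀ = 0.93048·222.18 + 0.069524·260.2 = 224.823. Posterior variance = 1/(0.0165234+0.00123461) = 56.3125, so SD = 7.504.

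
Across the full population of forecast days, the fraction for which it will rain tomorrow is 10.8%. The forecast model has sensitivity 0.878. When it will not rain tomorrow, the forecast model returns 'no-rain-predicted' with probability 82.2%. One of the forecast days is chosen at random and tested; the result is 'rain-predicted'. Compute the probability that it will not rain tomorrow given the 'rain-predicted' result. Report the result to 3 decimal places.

P(¬H | E) ≈ 0.626

Write H for 'it will rain tomorrow'. Prior odds H:¬H = 0.108/0.892 = 0.12108. For the 'rain-predicted' outcome, the likelihood ratio is 0.878/0.178 = 4.9326.
Posterior odds = 0.12108 × 4.9326 = 0.59722, so P(H|E) = 0.59722/(1+0.59722) = 0.374. Then P(¬H|E) = 1 − 0.374 = 0.626.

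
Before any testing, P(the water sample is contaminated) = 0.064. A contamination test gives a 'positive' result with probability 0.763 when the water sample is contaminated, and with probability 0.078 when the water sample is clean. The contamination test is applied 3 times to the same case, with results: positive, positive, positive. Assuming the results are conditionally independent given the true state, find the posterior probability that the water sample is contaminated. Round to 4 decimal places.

Posterior P(H) ≈ 0.9846

Let H be the event that the water sample is contaminated; start with P(H) = 0.064. P('positive'|H) = 0.763, P('positive'|¬H) = 0.078.
Update on result 1 ('positive'): P(H) ← 0.763·0.0640 / (0.763·0.0640 + 0.078·0.9360) = 0.048832/0.12184 = 0.4008.
Update on result 2 ('positive'): P(H) ← 0.763·0.4008 / (0.763·0.4008 + 0.078·0.5992) = 0.30580/0.35254 = 0.8674.
Update on result 3 ('positive'): P(H) ← 0.763·0.8674 / (0.763·0.8674 + 0.078·0.1326) = 0.66184/0.67218 = 0.9846.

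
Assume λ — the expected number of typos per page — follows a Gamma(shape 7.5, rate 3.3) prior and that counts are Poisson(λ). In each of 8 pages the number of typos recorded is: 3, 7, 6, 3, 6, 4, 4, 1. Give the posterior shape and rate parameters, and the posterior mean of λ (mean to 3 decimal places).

The Poisson likelihood adds the total count to the shape and the number of exposure periods to the rate. Here ∑xᵢ = 34 and n = 8, so shape 7.5→41.5 and rate 3.3→11.3.
Posterior mean = shape/rate = 41.5/11.3 = 3.673.

Posterior: Gamma(shape=41.5, rate=11.3); mean ≈ 3.673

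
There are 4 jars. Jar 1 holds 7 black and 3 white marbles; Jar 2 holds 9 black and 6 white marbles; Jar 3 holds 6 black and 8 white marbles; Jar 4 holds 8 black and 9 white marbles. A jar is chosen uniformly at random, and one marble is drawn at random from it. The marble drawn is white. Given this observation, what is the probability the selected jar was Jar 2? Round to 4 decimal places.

Tabulate prior·likelihood by source: [1] prior 0.25, lik 0.3, product 0.07500; [2] prior 0.25, lik 0.4, product 0.1000; [3] prior 0.25, lik 0.5714, product 0.1429; [4] prior 0.25, lik 0.5294, product 0.1324.
Normalizing constant = 0.45021; the posterior for Jar 2 is its product over the sum, 0.1000/0.45021 = 0.2221.

Posterior probability ≈ 0.2221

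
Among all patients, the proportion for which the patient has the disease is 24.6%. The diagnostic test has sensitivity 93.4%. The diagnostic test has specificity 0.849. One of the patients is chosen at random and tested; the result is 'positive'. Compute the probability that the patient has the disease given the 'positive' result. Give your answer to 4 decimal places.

Write H for 'the patient has the disease'. Prior odds H:¬H = 0.246/0.754 = 0.32626. For the 'positive' outcome, the likelihood ratio is 0.934/0.151 = 6.1854.
Posterior odds = 0.32626 × 6.1854 = 2.0181, so P(H|E) = 2.0181/(1+2.0181) = 0.6687.

P(H | E) ≈ 0.6687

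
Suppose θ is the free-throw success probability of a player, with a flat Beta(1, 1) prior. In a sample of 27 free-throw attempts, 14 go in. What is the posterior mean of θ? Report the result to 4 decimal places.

Observing 14 successes and 13 failures updates Beta(1, 1) by adding the success and failure counts to the two shape parameters: α = 1+14 = 15, β = 1+13 = 14.
Posterior mean = α/(α+β) = 15/29 = 0.5172.

Posterior mean ≈ 0.5172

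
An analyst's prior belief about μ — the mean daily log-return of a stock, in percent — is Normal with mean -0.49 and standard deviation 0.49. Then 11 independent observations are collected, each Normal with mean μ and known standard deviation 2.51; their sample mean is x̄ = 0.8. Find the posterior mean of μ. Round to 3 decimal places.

With known σ, the Normal prior is conjugate. Weight on the data is w = (n/σ²)/(n/σ² + 1/τ₀²) = 1.74600/(1.74600+4.16493) = 0.29539.
Posterior mean = w·x̄ + (1−w)·μ₀ = 0.29539·0.8 + 0.70461·-0.49 = -0.109.

Posterior mean ≈ -0.109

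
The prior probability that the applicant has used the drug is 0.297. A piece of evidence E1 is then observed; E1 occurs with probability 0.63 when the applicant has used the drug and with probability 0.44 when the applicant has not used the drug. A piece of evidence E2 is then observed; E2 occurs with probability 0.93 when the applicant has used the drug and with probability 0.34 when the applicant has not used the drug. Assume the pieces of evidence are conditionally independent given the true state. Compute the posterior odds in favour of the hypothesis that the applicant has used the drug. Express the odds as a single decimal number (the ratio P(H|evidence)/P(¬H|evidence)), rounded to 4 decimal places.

Prior odds = 0.297/(1−0.297) = 0.42248.
Likelihood ratio for E1 = 0.63/0.44 = 1.4318.
Likelihood ratio for E2 = 0.93/0.34 = 2.7353.
Posterior odds = prior odds × LR₁ × LR₂ = 1.6546.

Posterior odds ≈ 1.6546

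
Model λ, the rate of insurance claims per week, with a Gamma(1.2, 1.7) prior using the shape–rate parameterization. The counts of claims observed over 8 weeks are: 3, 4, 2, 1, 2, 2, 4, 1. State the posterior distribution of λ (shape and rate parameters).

Posterior: Gamma(shape=20.2, rate=9.7)

Total count ∑xᵢ = 19 over n = 8 weeks.
Gamma is conjugate to the Poisson likelihood: posterior is Gamma(shape = 1.2+19 = 20.2, rate = 1.7+8 = 9.7).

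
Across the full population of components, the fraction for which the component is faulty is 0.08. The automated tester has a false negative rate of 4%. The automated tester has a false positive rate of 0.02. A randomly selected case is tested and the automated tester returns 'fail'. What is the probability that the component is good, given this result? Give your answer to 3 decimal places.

Let H be the event that the component is faulty. P(H) = 0.08, so P(¬H) = 0.92. With E the 'fail' result, P(E|H) = 0.96 and P(E|¬H) = 0.02.
P(E) = 0.96·0.08 + 0.02·0.92 = 0.076800 + 0.018400 = 0.095200.
By Bayes' theorem, P(H|E) = 0.076800 / 0.095200 = 0.807. Hence P(¬H|E) = 1 − 0.807 = 0.193.

P(¬H | E) ≈ 0.193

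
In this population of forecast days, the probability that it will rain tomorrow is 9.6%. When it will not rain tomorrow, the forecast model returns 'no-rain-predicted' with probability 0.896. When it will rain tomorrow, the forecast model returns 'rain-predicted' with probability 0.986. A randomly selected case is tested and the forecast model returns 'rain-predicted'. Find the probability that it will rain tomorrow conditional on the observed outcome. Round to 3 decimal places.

P(H | E) ≈ 0.502

Write H for 'it will rain tomorrow'. Prior odds H:¬H = 0.096/0.904 = 0.10619. For the 'rain-predicted' outcome, the likelihood ratio is 0.986/0.104 = 9.4808.
Posterior odds = 0.10619 × 9.4808 = 1.0068, so P(H|E) = 1.0068/(1+1.0068) = 0.502.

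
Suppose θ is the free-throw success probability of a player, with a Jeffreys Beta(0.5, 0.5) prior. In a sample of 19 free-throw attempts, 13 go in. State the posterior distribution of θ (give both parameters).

Posterior: Beta(13.5, 6.5)

Observing 13 successes and 6 failures updates Beta(0.5, 0.5) by adding the success and failure counts to the two shape parameters: α = 0.5+13 = 13.5, β = 0.5+6 = 6.5.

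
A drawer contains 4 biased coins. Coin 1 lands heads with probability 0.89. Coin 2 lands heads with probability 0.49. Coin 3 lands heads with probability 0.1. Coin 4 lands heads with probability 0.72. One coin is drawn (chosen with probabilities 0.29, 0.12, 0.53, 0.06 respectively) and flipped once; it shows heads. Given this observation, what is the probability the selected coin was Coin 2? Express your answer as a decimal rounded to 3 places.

Tabulate prior·likelihood by source: [1] prior 0.29, lik 0.89, product 0.2581; [2] prior 0.12, lik 0.49, product 0.05880; [3] prior 0.53, lik 0.1, product 0.05300; [4] prior 0.06, lik 0.72, product 0.04320.
Normalizing constant = 0.41310; the posterior for Coin 2 is its product over the sum, 0.05880/0.41310 = 0.142.

Posterior probability ≈ 0.142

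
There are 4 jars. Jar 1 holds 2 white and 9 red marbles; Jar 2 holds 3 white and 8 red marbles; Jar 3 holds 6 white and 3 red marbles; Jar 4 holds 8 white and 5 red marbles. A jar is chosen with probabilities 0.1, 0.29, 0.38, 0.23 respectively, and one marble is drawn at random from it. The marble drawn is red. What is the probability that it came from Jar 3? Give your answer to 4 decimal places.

Tabulate prior·likelihood by source: [1] prior 0.1, lik 0.8182, product 0.08182; [2] prior 0.29, lik 0.7273, product 0.2109; [3] prior 0.38, lik 0.3333, product 0.1267; [4] prior 0.23, lik 0.3846, product 0.08846.
Normalizing constant = 0.50786; the posterior for Jar 3 is its product over the sum, 0.1267/0.50786 = 0.2494.

Posterior probability ≈ 0.2494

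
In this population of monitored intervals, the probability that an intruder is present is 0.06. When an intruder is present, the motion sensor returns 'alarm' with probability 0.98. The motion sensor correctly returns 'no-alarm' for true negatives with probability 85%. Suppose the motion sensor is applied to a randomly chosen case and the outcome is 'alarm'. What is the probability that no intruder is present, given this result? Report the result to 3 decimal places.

Write H for 'an intruder is present'. Prior odds H:¬H = 0.06/0.94 = 0.063830. For the 'alarm' outcome, the likelihood ratio is 0.98/0.15 = 6.5333.
Posterior odds = 0.063830 × 6.5333 = 0.41702, so P(H|E) = 0.41702/(1+0.41702) = 0.294. Then P(¬H|E) = 1 − 0.294 = 0.706.

P(¬H | E) ≈ 0.706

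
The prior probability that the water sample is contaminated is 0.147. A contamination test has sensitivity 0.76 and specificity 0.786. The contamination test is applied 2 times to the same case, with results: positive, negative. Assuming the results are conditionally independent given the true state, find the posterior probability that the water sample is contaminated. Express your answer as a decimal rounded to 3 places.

Let H be the event that the water sample is contaminated; start with P(H) = 0.147. P('positive'|H) = 0.76, P('positive'|¬H) = 0.214.
Update on result 1 ('positive'): P(H) ← 0.76·0.1470 / (0.76·0.1470 + 0.214·0.8530) = 0.11172/0.29426 = 0.3797.
Update on result 2 ('negative'): P(H) ← 0.24·0.3797 / (0.24·0.3797 + 0.786·0.6203) = 0.091119/0.57870 = 0.1575.

Posterior P(H) ≈ 0.157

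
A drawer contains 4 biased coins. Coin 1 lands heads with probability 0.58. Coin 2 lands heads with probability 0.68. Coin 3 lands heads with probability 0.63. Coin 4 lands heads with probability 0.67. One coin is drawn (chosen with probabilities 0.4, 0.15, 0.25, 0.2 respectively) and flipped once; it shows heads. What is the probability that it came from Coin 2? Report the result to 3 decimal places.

Posterior probability ≈ 0.163

Tabulate prior·likelihood by source: [1] prior 0.4, lik 0.58, product 0.2320; [2] prior 0.15, lik 0.68, product 0.1020; [3] prior 0.25, lik 0.63, product 0.1575; [4] prior 0.2, lik 0.67, product 0.1340.
Normalizing constant = 0.62550; the posterior for Coin 2 is its product over the sum, 0.1020/0.62550 = 0.163.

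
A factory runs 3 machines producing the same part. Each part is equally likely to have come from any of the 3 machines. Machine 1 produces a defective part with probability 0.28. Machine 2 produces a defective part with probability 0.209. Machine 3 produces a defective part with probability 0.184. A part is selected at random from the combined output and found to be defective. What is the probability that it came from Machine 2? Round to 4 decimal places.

Posterior probability ≈ 0.3105

Tabulate prior·likelihood by source: [1] prior 0.333333, lik 0.28, product 0.09333; [2] prior 0.333333, lik 0.209, product 0.06967; [3] prior 0.333333, lik 0.184, product 0.06133.
Normalizing constant = 0.22433; the posterior for Machine 2 is its product over the sum, 0.06967/0.22433 = 0.3105.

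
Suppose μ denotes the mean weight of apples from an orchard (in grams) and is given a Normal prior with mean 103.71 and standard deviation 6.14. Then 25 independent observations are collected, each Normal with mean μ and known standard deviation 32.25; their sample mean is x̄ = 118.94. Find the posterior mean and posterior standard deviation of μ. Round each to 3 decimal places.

With known σ, the Normal prior is conjugate. Weight on the data is w = (n/σ²)/(n/σ² + 1/τ₀²) = 0.0240370/(0.0240370+0.0265255) = 0.47539.
Posterior mean = w·x̄ + (1−w)·μ₀ = 0.47539·118.94 + 0.52461·103.71 = 110.950. Posterior variance = 1/(0.0240370+0.0265255) = 19.7775, so SD = 4.447.

Posterior mean ≈ 110.950; posterior SD ≈ 4.447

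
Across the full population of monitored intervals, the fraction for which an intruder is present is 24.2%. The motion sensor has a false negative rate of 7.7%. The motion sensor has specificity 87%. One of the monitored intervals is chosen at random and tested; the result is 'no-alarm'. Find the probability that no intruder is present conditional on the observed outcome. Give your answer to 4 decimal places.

P(¬H | E) ≈ 0.9725

Write H for 'an intruder is present'. Prior odds H:¬H = 0.242/0.758 = 0.31926. For the 'no-alarm' outcome, the likelihood ratio is 0.077/0.87 = 0.088506.
Posterior odds = 0.31926 × 0.088506 = 0.028256, so P(H|E) = 0.028256/(1+0.028256) = 0.0275. Then P(¬H|E) = 1 − 0.0275 = 0.9725.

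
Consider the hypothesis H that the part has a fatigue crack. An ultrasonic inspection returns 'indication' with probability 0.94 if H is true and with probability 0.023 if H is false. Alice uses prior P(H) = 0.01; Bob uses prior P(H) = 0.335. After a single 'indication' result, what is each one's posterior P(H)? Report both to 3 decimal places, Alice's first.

P('+'|H) = 0.94, P('+'|¬H) = 0.023.
Alice: numerator 0.94·0.01 = 0.0094000; evidence = 0.0094000+0.023·0.99 = 0.032170; posterior = 0.292.
Bob: numerator 0.94·0.335 = 0.31490; evidence = 0.31490+0.023·0.665 = 0.33020; posterior = 0.954.

Alice: 0.292; Bob: 0.954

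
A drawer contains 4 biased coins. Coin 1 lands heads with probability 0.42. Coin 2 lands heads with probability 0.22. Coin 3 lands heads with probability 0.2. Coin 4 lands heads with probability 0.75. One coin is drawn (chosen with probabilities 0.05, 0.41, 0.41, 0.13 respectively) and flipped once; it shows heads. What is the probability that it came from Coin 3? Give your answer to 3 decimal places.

Posterior probability ≈ 0.282

P(heads|C1) = 0.42; P(heads|C2) = 0.22; P(heads|C3) = 0.2; P(heads|C4) = 0.75.
Prior × likelihood for each source: 0.05·0.42=0.02100, 0.41·0.22=0.09020, 0.41·0.2=0.08200, 0.13·0.75=0.09750. Summing gives P(heads) = 0.29070.
P(Coin 3 | heads) = 0.08200 / 0.29070 = 0.282.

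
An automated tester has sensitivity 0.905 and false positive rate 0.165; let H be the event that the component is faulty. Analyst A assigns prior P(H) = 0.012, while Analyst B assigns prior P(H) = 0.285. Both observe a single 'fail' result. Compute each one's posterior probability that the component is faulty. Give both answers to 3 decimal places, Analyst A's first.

P('+'|H) = 0.905, P('+'|¬H) = 0.165.
Analyst A: numerator 0.905·0.012 = 0.010860; evidence = 0.010860+0.165·0.988 = 0.17388; posterior = 0.062.
Analyst B: numerator 0.905·0.285 = 0.25792; evidence = 0.25792+0.165·0.715 = 0.37590; posterior = 0.686.

Analyst A: 0.062; Analyst B: 0.686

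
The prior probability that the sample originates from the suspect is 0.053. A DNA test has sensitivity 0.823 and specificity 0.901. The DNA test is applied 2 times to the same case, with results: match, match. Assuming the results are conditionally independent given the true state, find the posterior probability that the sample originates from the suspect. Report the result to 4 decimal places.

Let H be the event that the sample originates from the suspect; start with P(H) = 0.053. P('match'|H) = 0.823, P('match'|¬H) = 0.099.
Update on result 1 ('match'): P(H) ← 0.823·0.0530 / (0.823·0.0530 + 0.099·0.9470) = 0.043619/0.13737 = 0.3175.
Update on result 2 ('match'): P(H) ← 0.823·0.3175 / (0.823·0.3175 + 0.099·0.6825) = 0.26132/0.32889 = 0.7946.

Posterior P(H) ≈ 0.7946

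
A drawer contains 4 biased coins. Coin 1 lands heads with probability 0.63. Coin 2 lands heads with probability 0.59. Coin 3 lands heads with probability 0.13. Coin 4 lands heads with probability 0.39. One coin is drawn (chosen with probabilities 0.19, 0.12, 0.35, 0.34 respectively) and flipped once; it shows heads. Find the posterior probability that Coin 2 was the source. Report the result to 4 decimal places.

Tabulate prior·likelihood by source: [1] prior 0.19, lik 0.63, product 0.1197; [2] prior 0.12, lik 0.59, product 0.07080; [3] prior 0.35, lik 0.13, product 0.04550; [4] prior 0.34, lik 0.39, product 0.1326.
Normalizing constant = 0.36860; the posterior for Coin 2 is its product over the sum, 0.07080/0.36860 = 0.1921.

Posterior probability ≈ 0.1921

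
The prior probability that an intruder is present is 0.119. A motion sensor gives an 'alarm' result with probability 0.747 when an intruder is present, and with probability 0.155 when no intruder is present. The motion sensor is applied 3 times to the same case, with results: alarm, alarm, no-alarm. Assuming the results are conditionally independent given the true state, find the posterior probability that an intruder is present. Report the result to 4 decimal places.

Posterior P(H) ≈ 0.4844

Let H be the event that an intruder is present; start with P(H) = 0.119. P('alarm'|H) = 0.747, P('alarm'|¬H) = 0.155.
Update on result 1 ('alarm'): P(H) ← 0.747·0.1190 / (0.747·0.1190 + 0.155·0.8810) = 0.088893/0.22545 = 0.3943.
Update on result 2 ('alarm'): P(H) ← 0.747·0.3943 / (0.747·0.3943 + 0.155·0.6057) = 0.29454/0.38842 = 0.7583.
Update on result 3 ('no-alarm'): P(H) ← 0.253·0.7583 / (0.253·0.7583 + 0.845·0.2417) = 0.19185/0.39609 = 0.4844.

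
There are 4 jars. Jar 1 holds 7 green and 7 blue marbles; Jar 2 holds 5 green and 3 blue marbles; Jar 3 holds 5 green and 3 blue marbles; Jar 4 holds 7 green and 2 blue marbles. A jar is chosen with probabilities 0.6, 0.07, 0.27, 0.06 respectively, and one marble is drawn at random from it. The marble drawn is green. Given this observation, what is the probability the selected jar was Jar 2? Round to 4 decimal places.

Posterior probability ≈ 0.0782

Tabulate prior·likelihood by source: [1] prior 0.6, lik 0.5, product 0.3000; [2] prior 0.07, lik 0.625, product 0.04375; [3] prior 0.27, lik 0.625, product 0.1688; [4] prior 0.06, lik 0.7778, product 0.04667.
Normalizing constant = 0.55917; the posterior for Jar 2 is its product over the sum, 0.04375/0.55917 = 0.0782.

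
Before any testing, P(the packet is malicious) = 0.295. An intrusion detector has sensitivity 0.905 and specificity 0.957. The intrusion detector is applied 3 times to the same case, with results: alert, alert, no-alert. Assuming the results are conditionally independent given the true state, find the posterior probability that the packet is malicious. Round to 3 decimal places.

Posterior P(H) ≈ 0.948

Let H be the event that the packet is malicious; start with P(H) = 0.295. P('alert'|H) = 0.905, P('alert'|¬H) = 0.043.
Update on result 1 ('alert'): P(H) ← 0.905·0.2950 / (0.905·0.2950 + 0.043·0.7050) = 0.26698/0.29729 = 0.8980.
Update on result 2 ('alert'): P(H) ← 0.905·0.8980 / (0.905·0.8980 + 0.043·0.1020) = 0.81272/0.81710 = 0.9946.
Update on result 3 ('no-alert'): P(H) ← 0.095·0.9946 / (0.095·0.9946 + 0.957·0.0054) = 0.094490/0.099626 = 0.9485.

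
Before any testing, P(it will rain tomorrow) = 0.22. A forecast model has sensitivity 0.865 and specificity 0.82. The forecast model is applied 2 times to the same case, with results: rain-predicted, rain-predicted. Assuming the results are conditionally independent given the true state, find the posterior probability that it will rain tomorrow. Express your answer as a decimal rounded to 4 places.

Posterior P(H) ≈ 0.8669

Let H be the event that it will rain tomorrow; start with P(H) = 0.22. P('rain-predicted'|H) = 0.865, P('rain-predicted'|¬H) = 0.18.
Update on result 1 ('rain-predicted'): P(H) ← 0.865·0.2200 / (0.865·0.2200 + 0.18·0.7800) = 0.19030/0.33070 = 0.5754.
Update on result 2 ('rain-predicted'): P(H) ← 0.865·0.5754 / (0.865·0.5754 + 0.18·0.4246) = 0.49776/0.57418 = 0.8669.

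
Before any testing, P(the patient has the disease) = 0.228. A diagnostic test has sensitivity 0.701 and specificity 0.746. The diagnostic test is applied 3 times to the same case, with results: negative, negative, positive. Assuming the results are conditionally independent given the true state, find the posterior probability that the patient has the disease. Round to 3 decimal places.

Posterior P(H) ≈ 0.116

Let H be the event that the patient has the disease; start with P(H) = 0.228. P('positive'|H) = 0.701, P('positive'|¬H) = 0.254.
Update on result 1 ('negative'): P(H) ← 0.299·0.2280 / (0.299·0.2280 + 0.746·0.7720) = 0.068172/0.64408 = 0.1058.
Update on result 2 ('negative'): P(H) ← 0.299·0.1058 / (0.299·0.1058 + 0.746·0.8942) = 0.031647/0.69869 = 0.0453.
Update on result 3 ('positive'): P(H) ← 0.701·0.0453 / (0.701·0.0453 + 0.254·0.9547) = 0.031752/0.27425 = 0.1158.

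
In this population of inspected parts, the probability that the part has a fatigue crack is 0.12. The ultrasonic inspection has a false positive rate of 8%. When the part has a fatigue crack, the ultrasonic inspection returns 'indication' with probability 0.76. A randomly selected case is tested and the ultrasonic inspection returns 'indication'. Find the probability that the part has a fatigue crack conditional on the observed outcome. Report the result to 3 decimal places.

P(H | E) ≈ 0.564

Write H for 'the part has a fatigue crack'. Prior odds H:¬H = 0.12/0.88 = 0.13636. For the 'indication' outcome, the likelihood ratio is 0.76/0.08 = 9.5000.
Posterior odds = 0.13636 × 9.5000 = 1.2955, so P(H|E) = 1.2955/(1+1.2955) = 0.564.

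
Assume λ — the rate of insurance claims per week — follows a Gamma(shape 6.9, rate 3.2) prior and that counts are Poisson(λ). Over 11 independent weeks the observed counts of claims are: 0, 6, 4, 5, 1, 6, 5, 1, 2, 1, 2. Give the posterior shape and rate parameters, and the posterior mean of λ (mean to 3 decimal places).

The Poisson likelihood adds the total count to the shape and the number of exposure periods to the rate. Here ∑xᵢ = 33 and n = 11, so shape 6.9→39.9 and rate 3.2→14.2.
E[λ | data] = 39.9/14.2 = 2.810.

Posterior: Gamma(shape=39.9, rate=14.2); mean ≈ 2.810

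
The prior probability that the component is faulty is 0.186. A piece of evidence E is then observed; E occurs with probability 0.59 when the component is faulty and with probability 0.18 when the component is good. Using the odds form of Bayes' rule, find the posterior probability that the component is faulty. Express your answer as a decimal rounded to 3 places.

Posterior probability ≈ 0.428

Prior odds = 0.186/(1−0.186) = 0.22850. In log-odds, ln(0.22850) = -1.4762.
Add log likelihood ratio: ln(3.2778) = 1.1872.
Posterior log-odds = -0.28905, so posterior odds = exp(-0.28905) = 0.74898. Converting, P(H|E) = 0.74898/1.7490 = 0.428.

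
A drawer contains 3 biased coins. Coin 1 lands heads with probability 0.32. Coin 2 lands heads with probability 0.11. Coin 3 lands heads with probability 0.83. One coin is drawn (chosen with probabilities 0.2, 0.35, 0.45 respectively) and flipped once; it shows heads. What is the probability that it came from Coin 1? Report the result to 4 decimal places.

Posterior probability ≈ 0.1345

Tabulate prior·likelihood by source: [1] prior 0.2, lik 0.32, product 0.06400; [2] prior 0.35, lik 0.11, product 0.03850; [3] prior 0.45, lik 0.83, product 0.3735.
Normalizing constant = 0.47600; the posterior for Coin 1 is its product over the sum, 0.06400/0.47600 = 0.1345.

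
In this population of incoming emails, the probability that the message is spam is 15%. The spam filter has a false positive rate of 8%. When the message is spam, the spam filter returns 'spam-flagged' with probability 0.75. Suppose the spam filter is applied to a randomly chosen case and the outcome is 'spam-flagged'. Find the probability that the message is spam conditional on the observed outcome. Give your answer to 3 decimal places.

P(H | E) ≈ 0.623

Let H be the event that the message is spam. P(H) = 0.15, so P(¬H) = 0.85. With E the 'spam-flagged' result, P(E|H) = 0.75 and P(E|¬H) = 0.08.
P(E) = 0.75·0.15 + 0.08·0.85 = 0.11250 + 0.068000 = 0.18050.
By Bayes' theorem, P(H|E) = 0.11250 / 0.18050 = 0.623.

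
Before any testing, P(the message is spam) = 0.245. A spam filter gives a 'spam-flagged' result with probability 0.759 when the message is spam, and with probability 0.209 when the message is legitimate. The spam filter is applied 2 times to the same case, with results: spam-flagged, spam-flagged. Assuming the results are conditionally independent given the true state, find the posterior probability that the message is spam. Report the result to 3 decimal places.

Posterior P(H) ≈ 0.811

Let H be the event that the message is spam; start with P(H) = 0.245. P('spam-flagged'|H) = 0.759, P('spam-flagged'|¬H) = 0.209.
Update on result 1 ('spam-flagged'): P(H) ← 0.759·0.2450 / (0.759·0.2450 + 0.209·0.7550) = 0.18596/0.34375 = 0.5410.
Update on result 2 ('spam-flagged'): P(H) ← 0.759·0.5410 / (0.759·0.5410 + 0.209·0.4590) = 0.41059/0.50653 = 0.8106.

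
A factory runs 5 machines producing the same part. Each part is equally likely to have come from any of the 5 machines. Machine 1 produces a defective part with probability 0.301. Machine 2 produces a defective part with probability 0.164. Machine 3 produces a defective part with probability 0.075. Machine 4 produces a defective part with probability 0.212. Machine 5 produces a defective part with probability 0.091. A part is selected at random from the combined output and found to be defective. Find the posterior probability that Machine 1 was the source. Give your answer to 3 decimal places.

Tabulate prior·likelihood by source: [1] prior 0.2, lik 0.301, product 0.06020; [2] prior 0.2, lik 0.164, product 0.03280; [3] prior 0.2, lik 0.075, product 0.01500; [4] prior 0.2, lik 0.212, product 0.04240; [5] prior 0.2, lik 0.091, product 0.01820.
Normalizing constant = 0.16860; the posterior for Machine 1 is its product over the sum, 0.06020/0.16860 = 0.357.

Posterior probability ≈ 0.357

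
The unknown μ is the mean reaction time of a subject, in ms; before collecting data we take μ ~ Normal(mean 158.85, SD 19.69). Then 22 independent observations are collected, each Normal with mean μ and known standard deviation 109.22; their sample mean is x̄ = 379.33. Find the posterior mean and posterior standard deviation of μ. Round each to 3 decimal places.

With known σ, the Normal prior is conjugate. Weight on the data is w = (n/σ²)/(n/σ² + 1/τ₀²) = 0.00184424/(0.00184424+0.00257934) = 0.41691.
Posterior mean = w·x̄ + (1−w)·μ₀ = 0.41691·379.33 + 0.58309·158.85 = 250.771. Posterior variance = 1/(0.00184424+0.00257934) = 226.061, so SD = 15.035.

Posterior mean ≈ 250.771; posterior SD ≈ 15.035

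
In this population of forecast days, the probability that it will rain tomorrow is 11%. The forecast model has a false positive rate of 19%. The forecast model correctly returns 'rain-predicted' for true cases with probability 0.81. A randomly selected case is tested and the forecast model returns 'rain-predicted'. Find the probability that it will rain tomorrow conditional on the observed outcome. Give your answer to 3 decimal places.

P(H | E) ≈ 0.345

Let H be the event that it will rain tomorrow. P(H) = 0.11, so P(¬H) = 0.89. With E the 'rain-predicted' result, P(E|H) = 0.81 and P(E|¬H) = 0.19.
P(E) = 0.81·0.11 + 0.19·0.89 = 0.089100 + 0.16910 = 0.25820.
By Bayes' theorem, P(H|E) = 0.089100 / 0.25820 = 0.345.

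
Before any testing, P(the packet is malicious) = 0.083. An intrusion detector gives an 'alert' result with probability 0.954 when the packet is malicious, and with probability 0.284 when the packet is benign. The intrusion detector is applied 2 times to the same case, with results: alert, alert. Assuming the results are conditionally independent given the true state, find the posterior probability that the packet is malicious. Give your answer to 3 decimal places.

Let H be the event that the packet is malicious; start with P(H) = 0.083. P('alert'|H) = 0.954, P('alert'|¬H) = 0.284.
Update on result 1 ('alert'): P(H) ← 0.954·0.0830 / (0.954·0.0830 + 0.284·0.9170) = 0.079182/0.33961 = 0.2332.
Update on result 2 ('alert'): P(H) ← 0.954·0.2332 / (0.954·0.2332 + 0.284·0.7668) = 0.22243/0.44021 = 0.5053.

Posterior P(H) ≈ 0.505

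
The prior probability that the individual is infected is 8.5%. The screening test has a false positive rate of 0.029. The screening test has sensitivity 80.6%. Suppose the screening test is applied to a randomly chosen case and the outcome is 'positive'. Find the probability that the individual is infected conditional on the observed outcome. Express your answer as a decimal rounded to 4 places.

P(H | E) ≈ 0.7208

Let H be the event that the individual is infected. P(H) = 0.085, so P(¬H) = 0.915. With E the 'positive' result, P(E|H) = 0.806 and P(E|¬H) = 0.029.
P(E) = 0.806·0.085 + 0.029·0.915 = 0.068510 + 0.026535 = 0.095045.
By Bayes' theorem, P(H|E) = 0.068510 / 0.095045 = 0.7208.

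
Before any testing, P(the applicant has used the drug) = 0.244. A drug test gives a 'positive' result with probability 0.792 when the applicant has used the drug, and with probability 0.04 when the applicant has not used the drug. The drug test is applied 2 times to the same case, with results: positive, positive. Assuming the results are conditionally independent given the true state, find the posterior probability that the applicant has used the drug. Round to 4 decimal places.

With H the event that the applicant has used the drug, the joint likelihood of the observed sequence is P(data|H) = 0.792·0.792 = 0.62726 and P(data|¬H) = 0.04·0.04 = 0.0016000.
Bayes: P(H|data) = 0.244·0.62726 / (0.244·0.62726 + 0.756·0.0016000) = 0.15305/0.15426 = 0.9922.

Posterior P(H) ≈ 0.9922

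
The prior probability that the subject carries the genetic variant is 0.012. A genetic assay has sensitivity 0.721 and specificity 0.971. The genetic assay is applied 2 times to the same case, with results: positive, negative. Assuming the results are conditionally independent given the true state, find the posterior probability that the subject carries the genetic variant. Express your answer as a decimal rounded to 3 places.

Posterior P(H) ≈ 0.080

Let H be the event that the subject carries the genetic variant; start with P(H) = 0.012. P('positive'|H) = 0.721, P('positive'|¬H) = 0.029.
Update on result 1 ('positive'): P(H) ← 0.721·0.0120 / (0.721·0.0120 + 0.029·0.9880) = 0.0086520/0.037304 = 0.2319.
Update on result 2 ('negative'): P(H) ← 0.279·0.2319 / (0.279·0.2319 + 0.971·0.7681) = 0.064709/0.81050 = 0.0798.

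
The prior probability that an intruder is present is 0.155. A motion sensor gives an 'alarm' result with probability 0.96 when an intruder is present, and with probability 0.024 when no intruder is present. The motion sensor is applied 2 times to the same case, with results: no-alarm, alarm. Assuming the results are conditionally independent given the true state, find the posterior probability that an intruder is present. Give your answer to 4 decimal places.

Posterior P(H) ≈ 0.2312

Let H be the event that an intruder is present; start with P(H) = 0.155. P('alarm'|H) = 0.96, P('alarm'|¬H) = 0.024.
Update on result 1 ('no-alarm'): P(H) ← 0.04·0.1550 / (0.04·0.1550 + 0.976·0.8450) = 0.0062000/0.83092 = 0.0075.
Update on result 2 ('alarm'): P(H) ← 0.96·0.0075 / (0.96·0.0075 + 0.024·0.9925) = 0.0071631/0.030984 = 0.2312.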